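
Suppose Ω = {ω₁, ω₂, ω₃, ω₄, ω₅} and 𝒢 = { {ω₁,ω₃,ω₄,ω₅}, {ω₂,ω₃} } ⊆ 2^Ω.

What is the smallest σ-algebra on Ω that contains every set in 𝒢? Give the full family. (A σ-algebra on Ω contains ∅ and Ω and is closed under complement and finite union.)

σ(𝒢) (8 sets): { {}, {ω₂}, {ω₃}, {ω₂,ω₃}, {ω₁,ω₄,ω₅}, {ω₁,ω₂,ω₄,ω₅}, {ω₁,ω₃,ω₄,ω₅}, Ω }

Working:
Initial family (4 sets): { {}, {ω₂,ω₃}, {ω₁,ω₃,ω₄,ω₅}, Ω }.
Iteration 1. New:
  {ω₂}  = Ω∖{ω₁,ω₃,ω₄,ω₅}
  {ω₁,ω₄,ω₅}  = Ω∖{ω₂,ω₃}
  (now 6)
Iteration 2: +1 →
  {ω₁,ω₂,ω₄,ω₅}  = {ω₁,ω₄,ω₅} ∪ {ω₂}
  (now 7)
Iteration 3: 1 new —
  {ω₃}  = Ω∖{ω₁,ω₂,ω₄,ω₅}
  (now 8)
After Iteration 4 the family is unchanged; done.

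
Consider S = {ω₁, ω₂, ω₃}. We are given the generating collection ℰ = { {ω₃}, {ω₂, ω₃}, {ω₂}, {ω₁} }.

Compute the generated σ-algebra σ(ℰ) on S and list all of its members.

Take S₀ = ℰ ∪ {∅, S} = { {}, {ω₁}, {ω₂}, {ω₃}, {ω₂, ω₃}, S }.
Step 1: +2 →
  {ω₁, ω₂}  = ᶜ of {ω₃}
  {ω₁, ω₃}  = ᶜ of {ω₂}
  |family| = 8
Step 2: closed — nothing new.

Hence σ(ℰ) has 8 members: { {}, {ω₁}, {ω₂}, {ω₃}, {ω₁, ω₂}, {ω₁, ω₃}, {ω₂, ω₃}, S }.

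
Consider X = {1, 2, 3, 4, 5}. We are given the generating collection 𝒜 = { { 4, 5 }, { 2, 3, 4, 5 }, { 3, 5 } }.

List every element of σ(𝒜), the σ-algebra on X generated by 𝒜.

σ(𝒜) = { {}, { 1 }, { 2 }, { 3 }, { 4 }, { 5 }, { 1, 2 }, { 1, 3 }, { 1, 4 }, { 1, 5 }, { 2, 3 }, { 2, 4 }, { 2, 5 }, { 3, 4 }, { 3, 5 }, { 4, 5 }, { 1, 2, 3 }, { 1, 2, 4 }, { 1, 2, 5 }, { 1, 3, 4 }, { 1, 3, 5 }, { 1, 4, 5 }, { 2, 3, 4 }, { 2, 3, 5 }, { 2, 4, 5 }, { 3, 4, 5 }, { 1, 2, 3, 4 }, { 1, 2, 3, 5 }, { 1, 2, 4, 5 }, { 1, 3, 4, 5 }, { 2, 3, 4, 5 }, X }

Working:
Start: 𝒜 ∪ {∅, X} = { {}, { 3, 5 }, { 4, 5 }, { 2, 3, 4, 5 }, X }.
Iteration 1 (4 new):
  { 1 }  = complement { 2, 3, 4, 5 }
  { 1, 2, 3 }  = complement { 4, 5 }
  { 1, 2, 4 }  = complement { 3, 5 }
  { 3, 4, 5 }  = { 4, 5 } ∪ { 3, 5 }
  |family| = 9
Iteration 2 adds 7:
  { 1, 2 }  = complement { 3, 4, 5 }
  { 1, 3, 5 }  = { 3, 5 } ∪ { 1 }
  { 1, 4, 5 }  = { 4, 5 } ∪ { 1 }
  { 1, 2, 3, 4 }  = { 1, 2, 3 } ∪ { 1, 2, 4 }
  { 1, 2, 3, 5 }  = { 1, 2, 3 } ∪ { 3, 5 }
  { 1, 2, 4, 5 }  = { 1, 2, 4 } ∪ { 4, 5 }
  { 1, 3, 4, 5 }  = { 3, 4, 5 } ∪ { 1 }
  |family| = 16
Iteration 3: 6 new —
  { 2 }  = complement { 1, 3, 4, 5 }
  { 3 }  = complement { 1, 2, 4, 5 }
  { 4 }  = complement { 1, 2, 3, 5 }
  { 5 }  = complement { 1, 2, 3, 4 }
  { 2, 3 }  = complement { 1, 4, 5 }
  { 2, 4 }  = complement { 1, 3, 5 }
  |family| = 22
Iteration 4 adds 9:
  { 1, 3 }  = { 3 } ∪ { 1 }
  { 1, 4 }  = { 4 } ∪ { 1 }
  { 1, 5 }  = { 5 } ∪ { 1 }
  { 2, 5 }  = { 2 } ∪ { 5 }
  { 3, 4 }  = { 3 } ∪ { 4 }
  { 1, 2, 5 }  = { 1, 2 } ∪ { 5 }
  { 2, 3, 4 }  = { 3 } ∪ { 2, 4 }
  { 2, 3, 5 }  = { 2 } ∪ { 3, 5 }
  { 2, 4, 5 }  = { 2 } ∪ { 4, 5 }
  |family| = 31
Iteration 5: 1 new —
  { 1, 3, 4 }  = complement { 2, 5 }
  |family| = 32
Iteration 6 adds nothing — fixpoint reached.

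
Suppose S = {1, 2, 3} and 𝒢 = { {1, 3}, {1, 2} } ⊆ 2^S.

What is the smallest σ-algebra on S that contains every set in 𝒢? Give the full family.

Take S₀ = 𝒢 ∪ {∅, S} = { {}, {1, 2}, {1, 3}, S }.
Iteration 1 (2 new):
  {2}  = complement {1, 3}
  {3}  = complement {1, 2}
  |family| = 6
Iteration 2 (1 new):
  {2, 3}  = {3} ∪ {2}
  |family| = 7
Iteration 3: 1 new —
  {1}  = complement {2, 3}
  |family| = 8
Iteration 4: stable.

Therefore σ(𝒢) = { {}, {1}, {2}, {3}, {1, 2}, {1, 3}, {2, 3}, S } (|σ(𝒢)| = 8).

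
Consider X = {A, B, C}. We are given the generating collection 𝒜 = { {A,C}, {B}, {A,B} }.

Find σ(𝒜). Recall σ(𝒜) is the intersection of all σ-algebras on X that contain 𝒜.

σ(𝒜) = { {}, {A}, {B}, {C}, {A,B}, {A,C}, {B,C}, X }

Working:
Initial family (5 sets): { {}, {B}, {A,B}, {A,C}, X }.
Iteration 1. New:
  {C}  = ᶜ of {A,B}
  (now 6)
Iteration 2: 1 new —
  {B,C}  = {C} ∪ {B}
  (now 7)
Iteration 3: +1 →
  {A}  = ᶜ of {B,C}
  (now 8)
Iteration 4: stable.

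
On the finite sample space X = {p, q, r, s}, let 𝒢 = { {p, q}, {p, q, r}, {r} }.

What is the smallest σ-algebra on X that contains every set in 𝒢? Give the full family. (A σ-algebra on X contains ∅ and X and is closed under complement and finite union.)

Start: 𝒢 ∪ {∅, X} = { {}, {r}, {p, q}, {p, q, r}, X }.
Iteration 1: +3 →
  {s}  = X∖{p, q, r}
  {r, s}  = X∖{p, q}
  {p, q, s}  = X∖{r}
Iteration 2: stable.

Hence σ(𝒢) has 8 members: { {}, {r}, {s}, {p, q}, {r, s}, {p, q, r}, {p, q, s}, X }.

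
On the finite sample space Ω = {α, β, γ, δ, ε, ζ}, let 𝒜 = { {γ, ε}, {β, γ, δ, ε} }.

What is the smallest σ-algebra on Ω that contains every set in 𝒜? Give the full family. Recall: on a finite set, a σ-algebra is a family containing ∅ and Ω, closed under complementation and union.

σ(𝒜) (8 sets): { {}, {α, ζ}, {β, δ}, {γ, ε}, {α, β, δ, ζ}, {α, γ, ε, ζ}, {β, γ, δ, ε}, Ω }

Trace:
Take S₀ = 𝒜 ∪ {∅, Ω} = { {}, {γ, ε}, {β, γ, δ, ε}, Ω }.
Step 1 adds 2:
  {α, ζ}  = {β, γ, δ, ε}ᶜ
  {α, β, δ, ζ}  = {γ, ε}ᶜ
  (now 6)
Step 2: 1 new —
  {α, γ, ε, ζ}  = {α, ζ} ∪ {γ, ε}
  (now 7)
Step 3 (1 new):
  {β, δ}  = {α, γ, ε, ζ}ᶜ
  (now 8)
Step 4: already closed under ᶜ and ∪.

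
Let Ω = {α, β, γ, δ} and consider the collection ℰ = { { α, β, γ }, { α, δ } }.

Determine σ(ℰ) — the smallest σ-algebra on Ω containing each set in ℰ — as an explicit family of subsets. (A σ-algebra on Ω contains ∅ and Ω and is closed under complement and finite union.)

Answer: σ(ℰ) = { {}, { α }, { δ }, { α, δ }, { β, γ }, { α, β, γ }, { β, γ, δ }, Ω }

Trace:
Seed the family with ℰ together with ∅ and Ω: { {}, { α, δ }, { α, β, γ }, Ω }.
Pass 1 adds 2:
  { δ }  = ᶜ of { α, β, γ }
  { β, γ }  = ᶜ of { α, δ }
  |family| = 6
Pass 2 (1 new):
  { β, γ, δ }  = { β, γ } ∪ { δ }
  |family| = 7
Pass 3: 1 new —
  { α }  = ᶜ of { β, γ, δ }
  |family| = 8
After Pass 4 the family is unchanged; done.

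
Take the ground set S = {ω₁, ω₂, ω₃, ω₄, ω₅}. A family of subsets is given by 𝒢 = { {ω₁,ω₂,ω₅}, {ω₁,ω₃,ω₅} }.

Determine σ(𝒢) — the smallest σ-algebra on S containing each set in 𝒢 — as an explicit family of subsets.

σ(𝒢) = { {}, {ω₂}, {ω₃}, {ω₄}, {ω₁,ω₅}, {ω₂,ω₃}, {ω₂,ω₄}, {ω₃,ω₄}, {ω₁,ω₂,ω₅}, {ω₁,ω₃,ω₅}, {ω₁,ω₄,ω₅}, {ω₂,ω₃,ω₄}, {ω₁,ω₂,ω₃,ω₅}, {ω₁,ω₂,ω₄,ω₅}, {ω₁,ω₃,ω₄,ω₅}, S }

Trace:
Take S₀ = 𝒢 ∪ {∅, S} = { {}, {ω₁,ω₂,ω₅}, {ω₁,ω₃,ω₅}, S }.
Round 1 (3 new):
  {ω₂,ω₄}  = S∖{ω₁,ω₃,ω₅}
  {ω₃,ω₄}  = S∖{ω₁,ω₂,ω₅}
  {ω₁,ω₂,ω₃,ω₅}  = {ω₁,ω₃,ω₅} ∪ {ω₁,ω₂,ω₅}
  [7 total]
Round 2: +4 →
  {ω₄}  = S∖{ω₁,ω₂,ω₃,ω₅}
  {ω₂,ω₃,ω₄}  = {ω₃,ω₄} ∪ {ω₂,ω₄}
  {ω₁,ω₂,ω₄,ω₅}  = {ω₁,ω₂,ω₅} ∪ {ω₂,ω₄}
  {ω₁,ω₃,ω₄,ω₅}  = {ω₃,ω₄} ∪ {ω₁,ω₃,ω₅}
  [11 total]
Round 3: +3 →
  {ω₂}  = S∖{ω₁,ω₃,ω₄,ω₅}
  {ω₃}  = S∖{ω₁,ω₂,ω₄,ω₅}
  {ω₁,ω₅}  = S∖{ω₂,ω₃,ω₄}
  [14 total]
Round 4: +2 →
  {ω₂,ω₃}  = {ω₃} ∪ {ω₂}
  {ω₁,ω₄,ω₅}  = {ω₁,ω₅} ∪ {ω₄}
  [16 total]
Round 5: already closed under ᶜ and ∪.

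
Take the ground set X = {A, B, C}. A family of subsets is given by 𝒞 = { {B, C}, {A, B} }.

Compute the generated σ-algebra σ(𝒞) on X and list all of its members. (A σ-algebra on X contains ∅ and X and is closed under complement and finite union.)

Seed the family with 𝒞 together with ∅ and X: { {}, {A, B}, {B, C}, X }.
Iteration 1. New:
  {A}  = complement {B, C}
  {C}  = complement {A, B}
  — 6 sets.
Iteration 2 adds 1:
  {A, C}  = {C} ∪ {A}
  — 7 sets.
Iteration 3. New:
  {B}  = complement {A, C}
  — 8 sets.
After Iteration 4 the family is unchanged; done.

σ(𝒞) = { {}, {A}, {B}, {C}, {A, B}, {A, C}, {B, C}, X }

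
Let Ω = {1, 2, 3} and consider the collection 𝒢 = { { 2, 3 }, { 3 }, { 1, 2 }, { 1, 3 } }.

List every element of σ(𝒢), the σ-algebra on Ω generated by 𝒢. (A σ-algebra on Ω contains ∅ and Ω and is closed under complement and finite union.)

Begin from { {  }, { 3 }, { 1, 2 }, { 1, 3 }, { 2, 3 }, Ω } (that is, 𝒢 plus ∅ and Ω).
Step 1. New:
  { 1 }  = { 2, 3 }ᶜ
  { 2 }  = { 1, 3 }ᶜ
  |family| = 8
After Step 2 the family is unchanged; done.

|σ(𝒢)| = 8.  σ(𝒢) = { {  }, { 1 }, { 2 }, { 3 }, { 1, 2 }, { 1, 3 }, { 2, 3 }, Ω }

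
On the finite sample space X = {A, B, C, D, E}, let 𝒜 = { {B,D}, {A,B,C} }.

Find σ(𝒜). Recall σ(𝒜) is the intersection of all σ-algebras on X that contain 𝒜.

|σ(𝒜)| = 16.  σ(𝒜) = { {}, {B}, {D}, {E}, {A,C}, {B,D}, {B,E}, {D,E}, {A,B,C}, {A,C,D}, {A,C,E}, {B,D,E}, {A,B,C,D}, {A,B,C,E}, {A,C,D,E}, X }

Trace:
Take S₀ = 𝒜 ∪ {∅, X} = { {}, {B,D}, {A,B,C}, X }.
Step 1 (3 new):
  {D,E}  = ᶜ of {A,B,C}
  {A,C,E}  = ᶜ of {B,D}
  {A,B,C,D}  = {A,B,C} ∪ {B,D}
  (now 7)
Step 2 adds 4:
  {E}  = ᶜ of {A,B,C,D}
  {B,D,E}  = {D,E} ∪ {B,D}
  {A,B,C,E}  = {A,B,C} ∪ {A,C,E}
  {A,C,D,E}  = {D,E} ∪ {A,C,E}
  (now 11)
Step 3: +3 →
  {B}  = ᶜ of {A,C,D,E}
  {D}  = ᶜ of {A,B,C,E}
  {A,C}  = ᶜ of {B,D,E}
  (now 14)
Step 4: 2 new —
  {B,E}  = {B} ∪ {E}
  {A,C,D}  = {A,C} ∪ {D}
  (now 16)
Step 5: already closed under ᶜ and ∪.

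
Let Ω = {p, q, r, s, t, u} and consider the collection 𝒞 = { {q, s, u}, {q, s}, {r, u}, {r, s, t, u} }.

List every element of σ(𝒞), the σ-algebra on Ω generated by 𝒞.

Take S₀ = 𝒞 ∪ {∅, Ω} = { ∅, {q, s}, {r, u}, {q, s, u}, {r, s, t, u}, Ω }.
Pass 1. New:
  {p, q}  = Ω∖{r, s, t, u}
  {p, r, t}  = Ω∖{q, s, u}
  {p, q, s, t}  = Ω∖{r, u}
  {p, r, t, u}  = Ω∖{q, s}
  {q, r, s, u}  = {q, s, u} ∪ {r, u}
  {q, r, s, t, u}  = {q, s, u} ∪ {r, s, t, u}
  [12 total]
Pass 2. New:
  {p}  = Ω∖{q, r, s, t, u}
  {p, t}  = Ω∖{q, r, s, u}
  {p, q, s}  = {p, q} ∪ {q, s}
  {p, q, r, t}  = {p, q} ∪ {p, r, t}
  {p, q, r, u}  = {p, q} ∪ {r, u}
  {p, q, s, u}  = {q, s, u} ∪ {p, q}
  {p, q, r, s, t}  = {p, r, t} ∪ {p, q, s, t}
  {p, q, r, s, u}  = {p, q} ∪ {q, r, s, u}
  {p, q, r, t, u}  = {p, r, t, u} ∪ {p, q}
  {p, q, s, t, u}  = {q, s, u} ∪ {p, q, s, t}
  {p, r, s, t, u}  = {p, r, t, u} ∪ {r, s, t, u}
  [23 total]
Pass 3: +11 →
  {q}  = Ω∖{p, r, s, t, u}
  {r}  = Ω∖{p, q, s, t, u}
  {s}  = Ω∖{p, q, r, t, u}
  {t}  = Ω∖{p, q, r, s, u}
  {u}  = Ω∖{p, q, r, s, t}
  {r, t}  = Ω∖{p, q, s, u}
  {s, t}  = Ω∖{p, q, r, u}
  {s, u}  = Ω∖{p, q, r, t}
  {p, q, t}  = {p, t} ∪ {p, q}
  {p, r, u}  = {r, u} ∪ {p}
  {r, t, u}  = Ω∖{p, q, s}
  [34 total]
Pass 4: +28 →
  {p, r}  = {p} ∪ {r}
  {p, s}  = {p} ∪ {s}
  {p, u}  = {p} ∪ {u}
  {q, r}  = {q} ∪ {r}
  {q, t}  = {q} ∪ {t}
  {q, u}  = {q} ∪ {u}
  {r, s}  = {r} ∪ {s}
  {t, u}  = {u} ∪ {t}
  {p, q, r}  = {p, q} ∪ {r}
  {p, q, u}  = {p, q} ∪ {u}
  {p, s, t}  = {p} ∪ {s, t}
  {p, s, u}  = {p} ∪ {s, u}
  {p, t, u}  = {u} ∪ {p, t}
  {q, r, s}  = {r} ∪ {q, s}
  {q, r, t}  = {q} ∪ {r, t}
  {q, r, u}  = {q} ∪ {r, u}
  {q, s, t}  = Ω∖{p, r, u}
  {r, s, t}  = {s, t} ∪ {r}
  {r, s, u}  = Ω∖{p, q, t}
  {s, t, u}  = {u} ∪ {s, t}
  {p, q, r, s}  = {p, q, s} ∪ {r}
  {p, q, t, u}  = {u} ∪ {p, q, t}
  {p, r, s, t}  = {p, r, t} ∪ {s, t}
  {p, r, s, u}  = {p, r, u} ∪ {s}
  {p, s, t, u}  = {p, t} ∪ {s, u}
  {q, r, s, t}  = {r, t} ∪ {q, s}
  {q, r, t, u}  = {q} ∪ {r, t, u}
  {q, s, t, u}  = {q, s, u} ∪ {t}
  [62 total]
Pass 5: +2 →
  {p, r, s}  = {r, s} ∪ {p, s}
  {q, t, u}  = {q, t} ∪ {t, u}
  [64 total]
Pass 6 adds nothing — fixpoint reached.

|σ(𝒞)| = 64.  σ(𝒞) = { ∅, {p}, {q}, {r}, {s}, {t}, {u}, {p, q}, {p, r}, {p, s}, {p, t}, {p, u}, {q, r}, {q, s}, {q, t}, {q, u}, {r, s}, {r, t}, {r, u}, {s, t}, {s, u}, {t, u}, {p, q, r}, {p, q, s}, {p, q, t}, {p, q, u}, {p, r, s}, {p, r, t}, {p, r, u}, {p, s, t}, {p, s, u}, {p, t, u}, {q, r, s}, {q, r, t}, {q, r, u}, {q, s, t}, {q, s, u}, {q, t, u}, {r, s, t}, {r, s, u}, {r, t, u}, {s, t, u}, {p, q, r, s}, {p, q, r, t}, {p, q, r, u}, {p, q, s, t}, {p, q, s, u}, {p, q, t, u}, {p, r, s, t}, {p, r, s, u}, {p, r, t, u}, {p, s, t, u}, {q, r, s, t}, {q, r, s, u}, {q, r, t, u}, {q, s, t, u}, {r, s, t, u}, {p, q, r, s, t}, {p, q, r, s, u}, {p, q, r, t, u}, {p, q, s, t, u}, {p, r, s, t, u}, {q, r, s, t, u}, Ω }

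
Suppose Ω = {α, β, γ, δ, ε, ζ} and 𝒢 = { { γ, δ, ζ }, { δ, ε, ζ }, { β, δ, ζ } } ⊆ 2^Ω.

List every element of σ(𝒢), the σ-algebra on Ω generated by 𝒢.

σ(𝒢) (32 sets): { {}, { α }, { β }, { γ }, { ε }, { α, β }, { α, γ }, { α, ε }, { β, γ }, { β, ε }, { γ, ε }, { δ, ζ }, { α, β, γ }, { α, β, ε }, { α, γ, ε }, { α, δ, ζ }, { β, γ, ε }, { β, δ, ζ }, { γ, δ, ζ }, { δ, ε, ζ }, { α, β, γ, ε }, { α, β, δ, ζ }, { α, γ, δ, ζ }, { α, δ, ε, ζ }, { β, γ, δ, ζ }, { β, δ, ε, ζ }, { γ, δ, ε, ζ }, { α, β, γ, δ, ζ }, { α, β, δ, ε, ζ }, { α, γ, δ, ε, ζ }, { β, γ, δ, ε, ζ }, Ω }

Trace:
Start: 𝒢 ∪ {∅, Ω} = { {}, { β, δ, ζ }, { γ, δ, ζ }, { δ, ε, ζ }, Ω }.
Iteration 1: +6 →
  { α, β, γ }  = Ω∖{ δ, ε, ζ }
  { α, β, ε }  = Ω∖{ γ, δ, ζ }
  { α, γ, ε }  = Ω∖{ β, δ, ζ }
  { β, γ, δ, ζ }  = { β, δ, ζ } ∪ { γ, δ, ζ }
  { β, δ, ε, ζ }  = { β, δ, ζ } ∪ { δ, ε, ζ }
  { γ, δ, ε, ζ }  = { γ, δ, ζ } ∪ { δ, ε, ζ }
  [11 total]
Iteration 2 adds 8:
  { α, β }  = Ω∖{ γ, δ, ε, ζ }
  { α, γ }  = Ω∖{ β, δ, ε, ζ }
  { α, ε }  = Ω∖{ β, γ, δ, ζ }
  { α, β, γ, ε }  = { α, β, γ } ∪ { α, γ, ε }
  { α, β, γ, δ, ζ }  = { β, δ, ζ } ∪ { α, β, γ }
  { α, β, δ, ε, ζ }  = { β, δ, ζ } ∪ { α, β, ε }
  { α, γ, δ, ε, ζ }  = { γ, δ, ε, ζ } ∪ { α, γ, ε }
  { β, γ, δ, ε, ζ }  = { β, δ, ζ } ∪ { γ, δ, ε, ζ }
  [19 total]
Iteration 3 adds 8:
  { α }  = Ω∖{ β, γ, δ, ε, ζ }
  { β }  = Ω∖{ α, γ, δ, ε, ζ }
  { γ }  = Ω∖{ α, β, δ, ε, ζ }
  { ε }  = Ω∖{ α, β, γ, δ, ζ }
  { δ, ζ }  = Ω∖{ α, β, γ, ε }
  { α, β, δ, ζ }  = { β, δ, ζ } ∪ { α, β }
  { α, γ, δ, ζ }  = { α, γ } ∪ { γ, δ, ζ }
  { α, δ, ε, ζ }  = { α, ε } ∪ { δ, ε, ζ }
  [27 total]
Iteration 4 adds 4:
  { β, γ }  = Ω∖{ α, δ, ε, ζ }
  { β, ε }  = Ω∖{ α, γ, δ, ζ }
  { γ, ε }  = Ω∖{ α, β, δ, ζ }
  { α, δ, ζ }  = { δ, ζ } ∪ { α }
  [31 total]
Iteration 5: +1 →
  { β, γ, ε }  = Ω∖{ α, δ, ζ }
  [32 total]
Iteration 6: already closed under ᶜ and ∪.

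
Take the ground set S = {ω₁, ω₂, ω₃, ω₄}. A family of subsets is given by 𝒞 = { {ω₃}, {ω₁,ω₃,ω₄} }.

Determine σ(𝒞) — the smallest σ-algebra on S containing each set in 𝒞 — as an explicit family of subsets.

Answer: σ(𝒞) = { {}, {ω₂}, {ω₃}, {ω₁,ω₄}, {ω₂,ω₃}, {ω₁,ω₂,ω₄}, {ω₁,ω₃,ω₄}, S }

Trace:
Start: 𝒞 ∪ {∅, S} = { {}, {ω₃}, {ω₁,ω₃,ω₄}, S }.
Step 1: +2 →
  {ω₂}  = ᶜ of {ω₁,ω₃,ω₄}
  {ω₁,ω₂,ω₄}  = ᶜ of {ω₃}
  (now 6)
Step 2: 1 new —
  {ω₂,ω₃}  = {ω₃} ∪ {ω₂}
  (now 7)
Step 3: 1 new —
  {ω₁,ω₄}  = ᶜ of {ω₂,ω₃}
  (now 8)
After Step 4 the family is unchanged; done.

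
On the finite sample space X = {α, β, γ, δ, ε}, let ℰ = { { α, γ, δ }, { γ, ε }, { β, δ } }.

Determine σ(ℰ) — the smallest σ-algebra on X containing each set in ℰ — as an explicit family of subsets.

Take S₀ = ℰ ∪ {∅, X} = { ∅, { β, δ }, { γ, ε }, { α, γ, δ }, X }.
Round 1: 6 new —
  { β, ε }  = ᶜ of { α, γ, δ }
  { α, β, δ }  = ᶜ of { γ, ε }
  { α, γ, ε }  = ᶜ of { β, δ }
  { α, β, γ, δ }  = { α, γ, δ } ∪ { β, δ }
  { α, γ, δ, ε }  = { α, γ, δ } ∪ { γ, ε }
  { β, γ, δ, ε }  = { γ, ε } ∪ { β, δ }
  — 11 sets.
Round 2. New:
  { α }  = ᶜ of { β, γ, δ, ε }
  { β }  = ᶜ of { α, γ, δ, ε }
  { ε }  = ᶜ of { α, β, γ, δ }
  { β, γ, ε }  = { β, ε } ∪ { γ, ε }
  { β, δ, ε }  = { β, ε } ∪ { β, δ }
  { α, β, γ, ε }  = { β, ε } ∪ { α, γ, ε }
  { α, β, δ, ε }  = { β, ε } ∪ { α, β, δ }
  — 18 sets.
Round 3 adds 7:
  { γ }  = ᶜ of { α, β, δ, ε }
  { δ }  = ᶜ of { α, β, γ, ε }
  { α, β }  = { β } ∪ { α }
  { α, γ }  = ᶜ of { β, δ, ε }
  { α, δ }  = ᶜ of { β, γ, ε }
  { α, ε }  = { ε } ∪ { α }
  { α, β, ε }  = { β, ε } ∪ { α }
  — 25 sets.
Round 4 (7 new):
  { β, γ }  = { β } ∪ { γ }
  { γ, δ }  = ᶜ of { α, β, ε }
  { δ, ε }  = { ε } ∪ { δ }
  { α, β, γ }  = { α, β } ∪ { γ }
  { α, δ, ε }  = { ε } ∪ { α, δ }
  { β, γ, δ }  = ᶜ of { α, ε }
  { γ, δ, ε }  = ᶜ of { α, β }
  — 32 sets.
Round 5: already closed under ᶜ and ∪.

σ(ℰ) = { ∅, { α }, { β }, { γ }, { δ }, { ε }, { α, β }, { α, γ }, { α, δ }, { α, ε }, { β, γ }, { β, δ }, { β, ε }, { γ, δ }, { γ, ε }, { δ, ε }, { α, β, γ }, { α, β, δ }, { α, β, ε }, { α, γ, δ }, { α, γ, ε }, { α, δ, ε }, { β, γ, δ }, { β, γ, ε }, { β, δ, ε }, { γ, δ, ε }, { α, β, γ, δ }, { α, β, γ, ε }, { α, β, δ, ε }, { α, γ, δ, ε }, { β, γ, δ, ε }, X }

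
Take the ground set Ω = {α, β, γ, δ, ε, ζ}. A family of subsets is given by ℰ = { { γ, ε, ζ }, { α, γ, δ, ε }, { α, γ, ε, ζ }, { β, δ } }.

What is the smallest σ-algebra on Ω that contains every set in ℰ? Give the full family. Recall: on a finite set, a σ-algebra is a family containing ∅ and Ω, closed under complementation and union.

σ(ℰ) = { {}, { α }, { β }, { δ }, { ζ }, { α, β }, { α, δ }, { α, ζ }, { β, δ }, { β, ζ }, { γ, ε }, { δ, ζ }, { α, β, δ }, { α, β, ζ }, { α, γ, ε }, { α, δ, ζ }, { β, γ, ε }, { β, δ, ζ }, { γ, δ, ε }, { γ, ε, ζ }, { α, β, γ, ε }, { α, β, δ, ζ }, { α, γ, δ, ε }, { α, γ, ε, ζ }, { β, γ, δ, ε }, { β, γ, ε, ζ }, { γ, δ, ε, ζ }, { α, β, γ, δ, ε }, { α, β, γ, ε, ζ }, { α, γ, δ, ε, ζ }, { β, γ, δ, ε, ζ }, Ω }

Trace:
Begin from { {}, { β, δ }, { γ, ε, ζ }, { α, γ, δ, ε }, { α, γ, ε, ζ }, Ω } (that is, ℰ plus ∅ and Ω).
Round 1 adds 5:
  { β, ζ }  = { α, γ, δ, ε }ᶜ
  { α, β, δ }  = { γ, ε, ζ }ᶜ
  { α, β, γ, δ, ε }  = { α, γ, δ, ε } ∪ { β, δ }
  { α, γ, δ, ε, ζ }  = { α, γ, ε, ζ } ∪ { α, γ, δ, ε }
  { β, γ, δ, ε, ζ }  = { γ, ε, ζ } ∪ { β, δ }
  — 11 sets.
Round 2: +7 →
  { α }  = { β, γ, δ, ε, ζ }ᶜ
  { β }  = { α, γ, δ, ε, ζ }ᶜ
  { ζ }  = { α, β, γ, δ, ε }ᶜ
  { β, δ, ζ }  = { β, ζ } ∪ { β, δ }
  { α, β, δ, ζ }  = { β, ζ } ∪ { α, β, δ }
  { β, γ, ε, ζ }  = { β, ζ } ∪ { γ, ε, ζ }
  { α, β, γ, ε, ζ }  = { α, γ, ε, ζ } ∪ { β, ζ }
  — 18 sets.
Round 3 (7 new):
  { δ }  = { α, β, γ, ε, ζ }ᶜ
  { α, β }  = { β } ∪ { α }
  { α, δ }  = { β, γ, ε, ζ }ᶜ
  { α, ζ }  = { α } ∪ { ζ }
  { γ, ε }  = { α, β, δ, ζ }ᶜ
  { α, β, ζ }  = { β, ζ } ∪ { α }
  { α, γ, ε }  = { β, δ, ζ }ᶜ
  — 25 sets.
Round 4: 7 new —
  { δ, ζ }  = { ζ } ∪ { δ }
  { α, δ, ζ }  = { α, ζ } ∪ { α, δ }
  { β, γ, ε }  = { β } ∪ { γ, ε }
  { γ, δ, ε }  = { α, β, ζ }ᶜ
  { α, β, γ, ε }  = { α, β } ∪ { α, γ, ε }
  { β, γ, δ, ε }  = { α, ζ }ᶜ
  { γ, δ, ε, ζ }  = { α, β }ᶜ
  — 32 sets.
Round 5: closed — nothing new.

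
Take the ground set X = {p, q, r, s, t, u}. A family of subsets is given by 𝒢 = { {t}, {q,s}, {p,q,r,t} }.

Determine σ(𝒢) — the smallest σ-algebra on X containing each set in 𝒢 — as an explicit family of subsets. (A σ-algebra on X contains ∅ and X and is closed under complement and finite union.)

σ(𝒢) (32 sets): { {}, {q}, {s}, {t}, {u}, {p,r}, {q,s}, {q,t}, {q,u}, {s,t}, {s,u}, {t,u}, {p,q,r}, {p,r,s}, {p,r,t}, {p,r,u}, {q,s,t}, {q,s,u}, {q,t,u}, {s,t,u}, {p,q,r,s}, {p,q,r,t}, {p,q,r,u}, {p,r,s,t}, {p,r,s,u}, {p,r,t,u}, {q,s,t,u}, {p,q,r,s,t}, {p,q,r,s,u}, {p,q,r,t,u}, {p,r,s,t,u}, X }

Working:
Begin from { {}, {t}, {q,s}, {p,q,r,t}, X } (that is, 𝒢 plus ∅ and X).
Iteration 1: 5 new —
  {s,u}  = X∖{p,q,r,t}
  {q,s,t}  = {q,s} ∪ {t}
  {p,r,t,u}  = X∖{q,s}
  {p,q,r,s,t}  = {p,q,r,t} ∪ {q,s}
  {p,q,r,s,u}  = X∖{t}
Iteration 2: +7 →
  {u}  = X∖{p,q,r,s,t}
  {p,r,u}  = X∖{q,s,t}
  {q,s,u}  = {s,u} ∪ {q,s}
  {s,t,u}  = {t} ∪ {s,u}
  {q,s,t,u}  = {s,u} ∪ {q,s,t}
  {p,q,r,t,u}  = {p,r,t,u} ∪ {p,q,r,t}
  {p,r,s,t,u}  = {p,r,t,u} ∪ {s,u}
Iteration 3: +7 →
  {q}  = X∖{p,r,s,t,u}
  {s}  = X∖{p,q,r,t,u}
  {p,r}  = X∖{q,s,t,u}
  {t,u}  = {t} ∪ {u}
  {p,q,r}  = X∖{s,t,u}
  {p,r,t}  = X∖{q,s,u}
  {p,r,s,u}  = {p,r,u} ∪ {s,u}
Iteration 4: 8 new —
  {q,t}  = X∖{p,r,s,u}
  {q,u}  = {q} ∪ {u}
  {s,t}  = {t} ∪ {s}
  {p,r,s}  = {p,r} ∪ {s}
  {q,t,u}  = {t,u} ∪ {q}
  {p,q,r,s}  = X∖{t,u}
  {p,q,r,u}  = {p,q,r} ∪ {p,r,u}
  {p,r,s,t}  = {p,r,t} ∪ {s}
Iteration 5: closed — nothing new.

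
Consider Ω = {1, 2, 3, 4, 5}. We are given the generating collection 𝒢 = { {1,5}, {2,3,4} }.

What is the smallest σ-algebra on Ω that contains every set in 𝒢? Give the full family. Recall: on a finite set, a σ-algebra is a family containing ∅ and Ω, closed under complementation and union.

|σ(𝒢)| = 4.  σ(𝒢) = { ∅, {1,5}, {2,3,4}, Ω }

Working:
Initial family (4 sets): { ∅, {1,5}, {2,3,4}, Ω }.
Round 1: closed — nothing new.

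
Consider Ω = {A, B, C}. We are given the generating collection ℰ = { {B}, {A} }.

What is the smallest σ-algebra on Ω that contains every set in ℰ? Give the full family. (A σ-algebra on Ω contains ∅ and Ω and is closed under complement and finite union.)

σ(ℰ) (8 sets): { ∅, {A}, {B}, {C}, {A, B}, {A, C}, {B, C}, Ω }

Working:
Initial family (4 sets): { ∅, {A}, {B}, Ω }.
Pass 1: +3 →
  {A, B}  = {B} ∪ {A}
  {A, C}  = {B}ᶜ
  {B, C}  = {A}ᶜ
  — 7 sets.
Pass 2. New:
  {C}  = {A, B}ᶜ
  — 8 sets.
Pass 3 adds nothing — fixpoint reached.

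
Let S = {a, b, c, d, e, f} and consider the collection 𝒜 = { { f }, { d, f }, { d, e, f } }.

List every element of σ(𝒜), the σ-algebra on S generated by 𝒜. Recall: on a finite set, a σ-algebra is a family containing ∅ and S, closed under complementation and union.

Start: 𝒜 ∪ {∅, S} = { {  }, { f }, { d, f }, { d, e, f }, S }.
Step 1. New:
  { a, b, c }  = { d, e, f }ᶜ
  { a, b, c, e }  = { d, f }ᶜ
  { a, b, c, d, e }  = { f }ᶜ
Step 2. New:
  { a, b, c, f }  = { a, b, c } ∪ { f }
  { a, b, c, d, f }  = { d, f } ∪ { a, b, c }
  { a, b, c, e, f }  = { a, b, c, e } ∪ { f }
Step 3 adds 3:
  { d }  = { a, b, c, e, f }ᶜ
  { e }  = { a, b, c, d, f }ᶜ
  { d, e }  = { a, b, c, f }ᶜ
Step 4 adds 2:
  { e, f }  = { e } ∪ { f }
  { a, b, c, d }  = { a, b, c } ∪ { d }
After Step 5 the family is unchanged; done.

Hence σ(𝒜) has 16 members: { {  }, { d }, { e }, { f }, { d, e }, { d, f }, { e, f }, { a, b, c }, { d, e, f }, { a, b, c, d }, { a, b, c, e }, { a, b, c, f }, { a, b, c, d, e }, { a, b, c, d, f }, { a, b, c, e, f }, S }.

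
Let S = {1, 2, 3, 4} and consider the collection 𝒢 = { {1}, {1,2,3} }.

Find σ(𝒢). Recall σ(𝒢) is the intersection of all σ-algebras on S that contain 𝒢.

σ(𝒢) (8 sets): { {}, {1}, {4}, {1,4}, {2,3}, {1,2,3}, {2,3,4}, S }

Check:
Take S₀ = 𝒢 ∪ {∅, S} = { {}, {1}, {1,2,3}, S }.
Pass 1 (2 new):
  {4}  = ᶜ of {1,2,3}
  {2,3,4}  = ᶜ of {1}
  (now 6)
Pass 2. New:
  {1,4}  = {4} ∪ {1}
  (now 7)
Pass 3. New:
  {2,3}  = ᶜ of {1,4}
  (now 8)
Pass 4: no new sets; the family is a σ-algebra.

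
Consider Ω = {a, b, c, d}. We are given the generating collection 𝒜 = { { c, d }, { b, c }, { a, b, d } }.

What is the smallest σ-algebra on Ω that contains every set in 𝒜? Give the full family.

Take S₀ = 𝒜 ∪ {∅, Ω} = { {}, { b, c }, { c, d }, { a, b, d }, Ω }.
Round 1: +4 →
  { c }  = Ω∖{ a, b, d }
  { a, b }  = Ω∖{ c, d }
  { a, d }  = Ω∖{ b, c }
  { b, c, d }  = { c, d } ∪ { b, c }
  (now 9)
Round 2. New:
  { a }  = Ω∖{ b, c, d }
  { a, b, c }  = { a, b } ∪ { c }
  { a, c, d }  = { c, d } ∪ { a, d }
  (now 12)
Round 3 (3 new):
  { b }  = Ω∖{ a, c, d }
  { d }  = Ω∖{ a, b, c }
  { a, c }  = { c } ∪ { a }
  (now 15)
Round 4. New:
  { b, d }  = Ω∖{ a, c }
  (now 16)
After Round 5 the family is unchanged; done.

Hence σ(𝒜) has 16 members: { {}, { a }, { b }, { c }, { d }, { a, b }, { a, c }, { a, d }, { b, c }, { b, d }, { c, d }, { a, b, c }, { a, b, d }, { a, c, d }, { b, c, d }, Ω }.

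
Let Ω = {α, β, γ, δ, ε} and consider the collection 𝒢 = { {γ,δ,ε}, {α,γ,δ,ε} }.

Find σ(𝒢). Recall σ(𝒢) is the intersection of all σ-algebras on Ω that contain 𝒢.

|σ(𝒢)| = 8.  σ(𝒢) = { ∅, {α}, {β}, {α,β}, {γ,δ,ε}, {α,γ,δ,ε}, {β,γ,δ,ε}, Ω }

Working:
Initial family (4 sets): { ∅, {γ,δ,ε}, {α,γ,δ,ε}, Ω }.
Step 1: +2 →
  {β}  = {α,γ,δ,ε}ᶜ
  {α,β}  = {γ,δ,ε}ᶜ
  [6 total]
Step 2: 1 new —
  {β,γ,δ,ε}  = {γ,δ,ε} ∪ {β}
  [7 total]
Step 3. New:
  {α}  = {β,γ,δ,ε}ᶜ
  [8 total]
Step 4 adds nothing — fixpoint reached.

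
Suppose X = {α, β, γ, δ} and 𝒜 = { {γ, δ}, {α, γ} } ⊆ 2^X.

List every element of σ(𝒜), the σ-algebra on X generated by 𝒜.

Answer: σ(𝒜) = { ∅, {α}, {β}, {γ}, {δ}, {α, β}, {α, γ}, {α, δ}, {β, γ}, {β, δ}, {γ, δ}, {α, β, γ}, {α, β, δ}, {α, γ, δ}, {β, γ, δ}, X }

Check:
Start: 𝒜 ∪ {∅, X} = { ∅, {α, γ}, {γ, δ}, X }.
Pass 1: 3 new —
  {α, β}  = complement {γ, δ}
  {β, δ}  = complement {α, γ}
  {α, γ, δ}  = {α, γ} ∪ {γ, δ}
  |family| = 7
Pass 2 (4 new):
  {β}  = complement {α, γ, δ}
  {α, β, γ}  = {α, β} ∪ {α, γ}
  {α, β, δ}  = {α, β} ∪ {β, δ}
  {β, γ, δ}  = {γ, δ} ∪ {β, δ}
  |family| = 11
Pass 3 (3 new):
  {α}  = complement {β, γ, δ}
  {γ}  = complement {α, β, δ}
  {δ}  = complement {α, β, γ}
  |family| = 14
Pass 4. New:
  {α, δ}  = {δ} ∪ {α}
  {β, γ}  = {γ} ∪ {β}
  |family| = 16
Pass 5: no new sets; the family is a σ-algebra.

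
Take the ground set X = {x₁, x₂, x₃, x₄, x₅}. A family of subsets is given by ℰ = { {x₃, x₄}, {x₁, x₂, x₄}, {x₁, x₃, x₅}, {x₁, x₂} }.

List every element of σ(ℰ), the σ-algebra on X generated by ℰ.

|σ(ℰ)| = 32.  σ(ℰ) = { {}, {x₁}, {x₂}, {x₃}, {x₄}, {x₅}, {x₁, x₂}, {x₁, x₃}, {x₁, x₄}, {x₁, x₅}, {x₂, x₃}, {x₂, x₄}, {x₂, x₅}, {x₃, x₄}, {x₃, x₅}, {x₄, x₅}, {x₁, x₂, x₃}, {x₁, x₂, x₄}, {x₁, x₂, x₅}, {x₁, x₃, x₄}, {x₁, x₃, x₅}, {x₁, x₄, x₅}, {x₂, x₃, x₄}, {x₂, x₃, x₅}, {x₂, x₄, x₅}, {x₃, x₄, x₅}, {x₁, x₂, x₃, x₄}, {x₁, x₂, x₃, x₅}, {x₁, x₂, x₄, x₅}, {x₁, x₃, x₄, x₅}, {x₂, x₃, x₄, x₅}, X }

Working:
Begin from { {}, {x₁, x₂}, {x₃, x₄}, {x₁, x₂, x₄}, {x₁, x₃, x₅}, X } (that is, ℰ plus ∅ and X).
Pass 1. New:
  {x₂, x₄}  = X∖{x₁, x₃, x₅}
  {x₃, x₅}  = X∖{x₁, x₂, x₄}
  {x₁, x₂, x₅}  = X∖{x₃, x₄}
  {x₃, x₄, x₅}  = X∖{x₁, x₂}
  {x₁, x₂, x₃, x₄}  = {x₃, x₄} ∪ {x₁, x₂}
  {x₁, x₂, x₃, x₅}  = {x₁, x₂} ∪ {x₁, x₃, x₅}
  {x₁, x₃, x₄, x₅}  = {x₃, x₄} ∪ {x₁, x₃, x₅}
  (now 13)
Pass 2: 6 new —
  {x₂}  = X∖{x₁, x₃, x₄, x₅}
  {x₄}  = X∖{x₁, x₂, x₃, x₅}
  {x₅}  = X∖{x₁, x₂, x₃, x₄}
  {x₂, x₃, x₄}  = {x₃, x₄} ∪ {x₂, x₄}
  {x₁, x₂, x₄, x₅}  = {x₁, x₂, x₄} ∪ {x₁, x₂, x₅}
  {x₂, x₃, x₄, x₅}  = {x₃, x₄, x₅} ∪ {x₂, x₄}
  (now 19)
Pass 3 adds 7:
  {x₁}  = X∖{x₂, x₃, x₄, x₅}
  {x₃}  = X∖{x₁, x₂, x₄, x₅}
  {x₁, x₅}  = X∖{x₂, x₃, x₄}
  {x₂, x₅}  = {x₂} ∪ {x₅}
  {x₄, x₅}  = {x₅} ∪ {x₄}
  {x₂, x₃, x₅}  = {x₂} ∪ {x₃, x₅}
  {x₂, x₄, x₅}  = {x₂, x₄} ∪ {x₅}
  (now 26)
Pass 4 adds 6:
  {x₁, x₃}  = X∖{x₂, x₄, x₅}
  {x₁, x₄}  = X∖{x₂, x₃, x₅}
  {x₂, x₃}  = {x₂} ∪ {x₃}
  {x₁, x₂, x₃}  = X∖{x₄, x₅}
  {x₁, x₃, x₄}  = X∖{x₂, x₅}
  {x₁, x₄, x₅}  = {x₄, x₅} ∪ {x₁, x₅}
  (now 32)
Pass 5: stable.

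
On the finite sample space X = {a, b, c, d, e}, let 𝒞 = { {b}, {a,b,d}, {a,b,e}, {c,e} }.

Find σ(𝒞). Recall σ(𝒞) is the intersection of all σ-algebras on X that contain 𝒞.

Answer: σ(𝒞) = { {}, {a}, {b}, {c}, {d}, {e}, {a,b}, {a,c}, {a,d}, {a,e}, {b,c}, {b,d}, {b,e}, {c,d}, {c,e}, {d,e}, {a,b,c}, {a,b,d}, {a,b,e}, {a,c,d}, {a,c,e}, {a,d,e}, {b,c,d}, {b,c,e}, {b,d,e}, {c,d,e}, {a,b,c,d}, {a,b,c,e}, {a,b,d,e}, {a,c,d,e}, {b,c,d,e}, X }

Derivation:
Initial family (6 sets): { {}, {b}, {c,e}, {a,b,d}, {a,b,e}, X }.
Pass 1: 5 new —
  {c,d}  = complement {a,b,e}
  {b,c,e}  = {c,e} ∪ {b}
  {a,b,c,e}  = {a,b,e} ∪ {c,e}
  {a,b,d,e}  = {a,b,e} ∪ {a,b,d}
  {a,c,d,e}  = complement {b}
  [11 total]
Pass 2. New:
  {c}  = complement {a,b,d,e}
  {d}  = complement {a,b,c,e}
  {a,d}  = complement {b,c,e}
  {b,c,d}  = {c,d} ∪ {b}
  {c,d,e}  = {c,d} ∪ {c,e}
  {a,b,c,d}  = {c,d} ∪ {a,b,d}
  {b,c,d,e}  = {c,d} ∪ {b,c,e}
  [18 total]
Pass 3: +7 →
  {a}  = complement {b,c,d,e}
  {e}  = complement {a,b,c,d}
  {a,b}  = complement {c,d,e}
  {a,e}  = complement {b,c,d}
  {b,c}  = {c} ∪ {b}
  {b,d}  = {d} ∪ {b}
  {a,c,d}  = {c} ∪ {a,d}
  [25 total]
Pass 4: 7 new —
  {a,c}  = {c} ∪ {a}
  {b,e}  = complement {a,c,d}
  {d,e}  = {e} ∪ {d}
  {a,b,c}  = {a,b} ∪ {c}
  {a,c,e}  = complement {b,d}
  {a,d,e}  = complement {b,c}
  {b,d,e}  = {e} ∪ {b,d}
  [32 total]
Pass 5: no new sets; the family is a σ-algebra.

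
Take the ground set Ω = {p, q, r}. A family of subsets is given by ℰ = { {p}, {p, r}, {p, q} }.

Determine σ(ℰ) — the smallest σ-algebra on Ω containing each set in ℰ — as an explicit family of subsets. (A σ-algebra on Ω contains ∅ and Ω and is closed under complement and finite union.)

σ(ℰ) (8 sets): { ∅, {p}, {q}, {r}, {p, q}, {p, r}, {q, r}, Ω }

Trace:
Seed the family with ℰ together with ∅ and Ω: { ∅, {p}, {p, q}, {p, r}, Ω }.
Round 1 adds 3:
  {q}  = ᶜ of {p, r}
  {r}  = ᶜ of {p, q}
  {q, r}  = ᶜ of {p}
  (now 8)
Round 2 adds nothing — fixpoint reached.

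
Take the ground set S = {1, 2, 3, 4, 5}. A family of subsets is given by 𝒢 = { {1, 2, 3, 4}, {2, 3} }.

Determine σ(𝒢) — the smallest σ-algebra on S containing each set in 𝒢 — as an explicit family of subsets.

Initial family (4 sets): { {}, {2, 3}, {1, 2, 3, 4}, S }.
Pass 1: 2 new —
  {5}  = S∖{1, 2, 3, 4}
  {1, 4, 5}  = S∖{2, 3}
Pass 2: 1 new —
  {2, 3, 5}  = {2, 3} ∪ {5}
Pass 3 (1 new):
  {1, 4}  = S∖{2, 3, 5}
Pass 4: closed — nothing new.

|σ(𝒢)| = 8.  σ(𝒢) = { {}, {5}, {1, 4}, {2, 3}, {1, 4, 5}, {2, 3, 5}, {1, 2, 3, 4}, S }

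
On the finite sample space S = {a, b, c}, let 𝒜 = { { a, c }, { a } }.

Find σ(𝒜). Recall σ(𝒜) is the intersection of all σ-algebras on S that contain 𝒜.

Take S₀ = 𝒜 ∪ {∅, S} = { {  }, { a }, { a, c }, S }.
Step 1. New:
  { b }  = ᶜ of { a, c }
  { b, c }  = ᶜ of { a }
  [6 total]
Step 2: 1 new —
  { a, b }  = { b } ∪ { a }
  [7 total]
Step 3 adds 1:
  { c }  = ᶜ of { a, b }
  [8 total]
Step 4: no new sets; the family is a σ-algebra.

Hence σ(𝒜) has 8 members: { {  }, { a }, { b }, { c }, { a, b }, { a, c }, { b, c }, S }.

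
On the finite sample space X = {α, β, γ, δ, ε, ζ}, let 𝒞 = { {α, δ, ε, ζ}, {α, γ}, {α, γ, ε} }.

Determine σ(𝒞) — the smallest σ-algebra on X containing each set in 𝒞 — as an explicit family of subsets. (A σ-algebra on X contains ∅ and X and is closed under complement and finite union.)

Begin from { ∅, {α, γ}, {α, γ, ε}, {α, δ, ε, ζ}, X } (that is, 𝒞 plus ∅ and X).
Pass 1 (4 new):
  {β, γ}  = ᶜ of {α, δ, ε, ζ}
  {β, δ, ζ}  = ᶜ of {α, γ, ε}
  {β, δ, ε, ζ}  = ᶜ of {α, γ}
  {α, γ, δ, ε, ζ}  = {α, γ} ∪ {α, δ, ε, ζ}
  — 9 sets.
Pass 2 adds 7:
  {β}  = ᶜ of {α, γ, δ, ε, ζ}
  {α, β, γ}  = {β, γ} ∪ {α, γ}
  {α, β, γ, ε}  = {α, γ, ε} ∪ {β, γ}
  {β, γ, δ, ζ}  = {β, δ, ζ} ∪ {β, γ}
  {α, β, γ, δ, ζ}  = {β, δ, ζ} ∪ {α, γ}
  {α, β, δ, ε, ζ}  = {β, δ, ζ} ∪ {α, δ, ε, ζ}
  {β, γ, δ, ε, ζ}  = {β, δ, ε, ζ} ∪ {β, γ}
  — 16 sets.
Pass 3 adds 6:
  {α}  = ᶜ of {β, γ, δ, ε, ζ}
  {γ}  = ᶜ of {α, β, δ, ε, ζ}
  {ε}  = ᶜ of {α, β, γ, δ, ζ}
  {α, ε}  = ᶜ of {β, γ, δ, ζ}
  {δ, ζ}  = ᶜ of {α, β, γ, ε}
  {δ, ε, ζ}  = ᶜ of {α, β, γ}
  — 22 sets.
Pass 4. New:
  {α, β}  = {β} ∪ {α}
  {β, ε}  = {β} ∪ {ε}
  {γ, ε}  = {ε} ∪ {γ}
  {α, β, ε}  = {β} ∪ {α, ε}
  {α, δ, ζ}  = {δ, ζ} ∪ {α}
  {β, γ, ε}  = {ε} ∪ {β, γ}
  {γ, δ, ζ}  = {γ} ∪ {δ, ζ}
  {α, β, δ, ζ}  = {β, δ, ζ} ∪ {α}
  {α, γ, δ, ζ}  = {α, γ} ∪ {δ, ζ}
  {γ, δ, ε, ζ}  = {γ} ∪ {δ, ε, ζ}
  — 32 sets.
Pass 5: stable.

|σ(𝒞)| = 32.  σ(𝒞) = { ∅, {α}, {β}, {γ}, {ε}, {α, β}, {α, γ}, {α, ε}, {β, γ}, {β, ε}, {γ, ε}, {δ, ζ}, {α, β, γ}, {α, β, ε}, {α, γ, ε}, {α, δ, ζ}, {β, γ, ε}, {β, δ, ζ}, {γ, δ, ζ}, {δ, ε, ζ}, {α, β, γ, ε}, {α, β, δ, ζ}, {α, γ, δ, ζ}, {α, δ, ε, ζ}, {β, γ, δ, ζ}, {β, δ, ε, ζ}, {γ, δ, ε, ζ}, {α, β, γ, δ, ζ}, {α, β, δ, ε, ζ}, {α, γ, δ, ε, ζ}, {β, γ, δ, ε, ζ}, X }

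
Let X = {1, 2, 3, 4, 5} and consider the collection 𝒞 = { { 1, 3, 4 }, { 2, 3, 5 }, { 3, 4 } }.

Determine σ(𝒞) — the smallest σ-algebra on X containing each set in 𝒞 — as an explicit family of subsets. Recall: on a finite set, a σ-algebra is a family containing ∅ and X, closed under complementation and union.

σ(𝒞) = { {  }, { 1 }, { 3 }, { 4 }, { 1, 3 }, { 1, 4 }, { 2, 5 }, { 3, 4 }, { 1, 2, 5 }, { 1, 3, 4 }, { 2, 3, 5 }, { 2, 4, 5 }, { 1, 2, 3, 5 }, { 1, 2, 4, 5 }, { 2, 3, 4, 5 }, X }

Trace:
Take S₀ = 𝒞 ∪ {∅, X} = { {  }, { 3, 4 }, { 1, 3, 4 }, { 2, 3, 5 }, X }.
Iteration 1 (4 new):
  { 1, 4 }  = X∖{ 2, 3, 5 }
  { 2, 5 }  = X∖{ 1, 3, 4 }
  { 1, 2, 5 }  = X∖{ 3, 4 }
  { 2, 3, 4, 5 }  = { 2, 3, 5 } ∪ { 3, 4 }
  (now 9)
Iteration 2. New:
  { 1 }  = X∖{ 2, 3, 4, 5 }
  { 1, 2, 3, 5 }  = { 1, 2, 5 } ∪ { 2, 3, 5 }
  { 1, 2, 4, 5 }  = { 2, 5 } ∪ { 1, 4 }
  (now 12)
Iteration 3. New:
  { 3 }  = X∖{ 1, 2, 4, 5 }
  { 4 }  = X∖{ 1, 2, 3, 5 }
  (now 14)
Iteration 4: 2 new —
  { 1, 3 }  = { 3 } ∪ { 1 }
  { 2, 4, 5 }  = { 2, 5 } ∪ { 4 }
  (now 16)
Iteration 5: stable.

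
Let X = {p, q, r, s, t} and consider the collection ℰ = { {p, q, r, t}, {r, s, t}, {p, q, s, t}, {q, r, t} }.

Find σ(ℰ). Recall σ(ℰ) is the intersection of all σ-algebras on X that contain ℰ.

Start: ℰ ∪ {∅, X} = { ∅, {q, r, t}, {r, s, t}, {p, q, r, t}, {p, q, s, t}, X }.
Round 1: 5 new —
  {r}  = ᶜ of {p, q, s, t}
  {s}  = ᶜ of {p, q, r, t}
  {p, q}  = ᶜ of {r, s, t}
  {p, s}  = ᶜ of {q, r, t}
  {q, r, s, t}  = {r, s, t} ∪ {q, r, t}
  (now 11)
Round 2: +6 →
  {p}  = ᶜ of {q, r, s, t}
  {r, s}  = {r} ∪ {s}
  {p, q, r}  = {p, q} ∪ {r}
  {p, q, s}  = {p, q} ∪ {p, s}
  {p, r, s}  = {r} ∪ {p, s}
  {p, r, s, t}  = {r, s, t} ∪ {p, s}
  (now 17)
Round 3: +7 →
  {q}  = ᶜ of {p, r, s, t}
  {p, r}  = {r} ∪ {p}
  {q, t}  = ᶜ of {p, r, s}
  {r, t}  = ᶜ of {p, q, s}
  {s, t}  = ᶜ of {p, q, r}
  {p, q, t}  = ᶜ of {r, s}
  {p, q, r, s}  = {r} ∪ {p, q, s}
  (now 24)
Round 4: 7 new —
  {t}  = ᶜ of {p, q, r, s}
  {q, r}  = {q} ∪ {r}
  {q, s}  = {q} ∪ {s}
  {p, r, t}  = {p, r} ∪ {r, t}
  {p, s, t}  = {s, t} ∪ {p, s}
  {q, r, s}  = {r, s} ∪ {q}
  {q, s, t}  = ᶜ of {p, r}
  (now 31)
Round 5: 1 new —
  {p, t}  = ᶜ of {q, r, s}
  (now 32)
Round 6: closed — nothing new.

Therefore σ(ℰ) = { ∅, {p}, {q}, {r}, {s}, {t}, {p, q}, {p, r}, {p, s}, {p, t}, {q, r}, {q, s}, {q, t}, {r, s}, {r, t}, {s, t}, {p, q, r}, {p, q, s}, {p, q, t}, {p, r, s}, {p, r, t}, {p, s, t}, {q, r, s}, {q, r, t}, {q, s, t}, {r, s, t}, {p, q, r, s}, {p, q, r, t}, {p, q, s, t}, {p, r, s, t}, {q, r, s, t}, X } (|σ(ℰ)| = 32).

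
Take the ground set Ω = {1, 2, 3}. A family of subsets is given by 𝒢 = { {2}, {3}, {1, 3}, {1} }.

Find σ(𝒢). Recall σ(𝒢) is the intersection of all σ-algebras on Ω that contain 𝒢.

σ(𝒢) = { {}, {1}, {2}, {3}, {1, 2}, {1, 3}, {2, 3}, Ω }

Working:
Seed the family with 𝒢 together with ∅ and Ω: { {}, {1}, {2}, {3}, {1, 3}, Ω }.
Iteration 1 (2 new):
  {1, 2}  = Ω∖{3}
  {2, 3}  = Ω∖{1}
  |family| = 8
Iteration 2: no new sets; the family is a σ-algebra.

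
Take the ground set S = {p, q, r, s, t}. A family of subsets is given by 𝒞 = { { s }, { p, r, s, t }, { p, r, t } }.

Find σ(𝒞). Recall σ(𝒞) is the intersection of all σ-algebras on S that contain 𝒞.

Answer: σ(𝒞) = { {  }, { q }, { s }, { q, s }, { p, r, t }, { p, q, r, t }, { p, r, s, t }, S }

Trace:
Begin from { {  }, { s }, { p, r, t }, { p, r, s, t }, S } (that is, 𝒞 plus ∅ and S).
Iteration 1: +3 →
  { q }  = S∖{ p, r, s, t }
  { q, s }  = S∖{ p, r, t }
  { p, q, r, t }  = S∖{ s }
  (now 8)
Iteration 2 adds nothing — fixpoint reached.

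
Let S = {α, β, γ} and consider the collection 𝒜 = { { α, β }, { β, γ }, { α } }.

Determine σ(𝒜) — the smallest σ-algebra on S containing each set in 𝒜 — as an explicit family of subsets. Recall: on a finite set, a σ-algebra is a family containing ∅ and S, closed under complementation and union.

|σ(𝒜)| = 8.  σ(𝒜) = { {}, { α }, { β }, { γ }, { α, β }, { α, γ }, { β, γ }, S }

Trace:
Initial family (5 sets): { {}, { α }, { α, β }, { β, γ }, S }.
Pass 1. New:
  { γ }  = { α, β }ᶜ
  (now 6)
Pass 2: +1 →
  { α, γ }  = { γ } ∪ { α }
  (now 7)
Pass 3: +1 →
  { β }  = { α, γ }ᶜ
  (now 8)
Pass 4 adds nothing — fixpoint reached.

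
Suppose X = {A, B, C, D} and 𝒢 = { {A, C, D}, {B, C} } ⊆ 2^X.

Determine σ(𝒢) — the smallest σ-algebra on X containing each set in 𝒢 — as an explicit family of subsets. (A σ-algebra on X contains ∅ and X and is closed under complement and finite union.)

Start: 𝒢 ∪ {∅, X} = { ∅, {B, C}, {A, C, D}, X }.
Pass 1 adds 2:
  {B}  = ᶜ of {A, C, D}
  {A, D}  = ᶜ of {B, C}
  (now 6)
Pass 2: 1 new —
  {A, B, D}  = {A, D} ∪ {B}
  (now 7)
Pass 3 adds 1:
  {C}  = ᶜ of {A, B, D}
  (now 8)
Pass 4: closed — nothing new.

σ(𝒢) = { ∅, {B}, {C}, {A, D}, {B, C}, {A, B, D}, {A, C, D}, X }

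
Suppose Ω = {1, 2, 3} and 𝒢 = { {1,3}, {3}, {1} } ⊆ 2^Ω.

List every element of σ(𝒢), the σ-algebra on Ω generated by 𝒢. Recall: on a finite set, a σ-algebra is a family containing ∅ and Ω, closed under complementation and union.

Initial family (5 sets): { ∅, {1}, {3}, {1,3}, Ω }.
Step 1. New:
  {2}  = {1,3}ᶜ
  {1,2}  = {3}ᶜ
  {2,3}  = {1}ᶜ
Step 2 adds nothing — fixpoint reached.

Therefore σ(𝒢) = { ∅, {1}, {2}, {3}, {1,2}, {1,3}, {2,3}, Ω } (|σ(𝒢)| = 8).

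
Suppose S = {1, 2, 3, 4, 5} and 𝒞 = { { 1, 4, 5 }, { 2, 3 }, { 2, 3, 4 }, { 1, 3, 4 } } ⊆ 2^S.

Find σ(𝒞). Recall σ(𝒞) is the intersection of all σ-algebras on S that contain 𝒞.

Answer: σ(𝒞) = { {  }, { 1 }, { 2 }, { 3 }, { 4 }, { 5 }, { 1, 2 }, { 1, 3 }, { 1, 4 }, { 1, 5 }, { 2, 3 }, { 2, 4 }, { 2, 5 }, { 3, 4 }, { 3, 5 }, { 4, 5 }, { 1, 2, 3 }, { 1, 2, 4 }, { 1, 2, 5 }, { 1, 3, 4 }, { 1, 3, 5 }, { 1, 4, 5 }, { 2, 3, 4 }, { 2, 3, 5 }, { 2, 4, 5 }, { 3, 4, 5 }, { 1, 2, 3, 4 }, { 1, 2, 3, 5 }, { 1, 2, 4, 5 }, { 1, 3, 4, 5 }, { 2, 3, 4, 5 }, S }

Derivation:
Take S₀ = 𝒞 ∪ {∅, S} = { {  }, { 2, 3 }, { 1, 3, 4 }, { 1, 4, 5 }, { 2, 3, 4 }, S }.
Iteration 1: +4 →
  { 1, 5 }  = S∖{ 2, 3, 4 }
  { 2, 5 }  = S∖{ 1, 3, 4 }
  { 1, 2, 3, 4 }  = { 1, 3, 4 } ∪ { 2, 3 }
  { 1, 3, 4, 5 }  = { 1, 4, 5 } ∪ { 1, 3, 4 }
  |family| = 10
Iteration 2: 7 new —
  { 2 }  = S∖{ 1, 3, 4, 5 }
  { 5 }  = S∖{ 1, 2, 3, 4 }
  { 1, 2, 5 }  = { 2, 5 } ∪ { 1, 5 }
  { 2, 3, 5 }  = { 2, 5 } ∪ { 2, 3 }
  { 1, 2, 3, 5 }  = { 2, 3 } ∪ { 1, 5 }
  { 1, 2, 4, 5 }  = { 1, 4, 5 } ∪ { 2, 5 }
  { 2, 3, 4, 5 }  = { 2, 5 } ∪ { 2, 3, 4 }
  |family| = 17
Iteration 3 adds 5:
  { 1 }  = S∖{ 2, 3, 4, 5 }
  { 3 }  = S∖{ 1, 2, 4, 5 }
  { 4 }  = S∖{ 1, 2, 3, 5 }
  { 1, 4 }  = S∖{ 2, 3, 5 }
  { 3, 4 }  = S∖{ 1, 2, 5 }
  |family| = 22
Iteration 4 (10 new):
  { 1, 2 }  = { 2 } ∪ { 1 }
  { 1, 3 }  = { 3 } ∪ { 1 }
  { 2, 4 }  = { 2 } ∪ { 4 }
  { 3, 5 }  = { 5 } ∪ { 3 }
  { 4, 5 }  = { 5 } ∪ { 4 }
  { 1, 2, 3 }  = { 2, 3 } ∪ { 1 }
  { 1, 2, 4 }  = { 2 } ∪ { 1, 4 }
  { 1, 3, 5 }  = { 3 } ∪ { 1, 5 }
  { 2, 4, 5 }  = { 2, 5 } ∪ { 4 }
  { 3, 4, 5 }  = { 3, 4 } ∪ { 5 }
  |family| = 32
Iteration 5: closed — nothing new.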